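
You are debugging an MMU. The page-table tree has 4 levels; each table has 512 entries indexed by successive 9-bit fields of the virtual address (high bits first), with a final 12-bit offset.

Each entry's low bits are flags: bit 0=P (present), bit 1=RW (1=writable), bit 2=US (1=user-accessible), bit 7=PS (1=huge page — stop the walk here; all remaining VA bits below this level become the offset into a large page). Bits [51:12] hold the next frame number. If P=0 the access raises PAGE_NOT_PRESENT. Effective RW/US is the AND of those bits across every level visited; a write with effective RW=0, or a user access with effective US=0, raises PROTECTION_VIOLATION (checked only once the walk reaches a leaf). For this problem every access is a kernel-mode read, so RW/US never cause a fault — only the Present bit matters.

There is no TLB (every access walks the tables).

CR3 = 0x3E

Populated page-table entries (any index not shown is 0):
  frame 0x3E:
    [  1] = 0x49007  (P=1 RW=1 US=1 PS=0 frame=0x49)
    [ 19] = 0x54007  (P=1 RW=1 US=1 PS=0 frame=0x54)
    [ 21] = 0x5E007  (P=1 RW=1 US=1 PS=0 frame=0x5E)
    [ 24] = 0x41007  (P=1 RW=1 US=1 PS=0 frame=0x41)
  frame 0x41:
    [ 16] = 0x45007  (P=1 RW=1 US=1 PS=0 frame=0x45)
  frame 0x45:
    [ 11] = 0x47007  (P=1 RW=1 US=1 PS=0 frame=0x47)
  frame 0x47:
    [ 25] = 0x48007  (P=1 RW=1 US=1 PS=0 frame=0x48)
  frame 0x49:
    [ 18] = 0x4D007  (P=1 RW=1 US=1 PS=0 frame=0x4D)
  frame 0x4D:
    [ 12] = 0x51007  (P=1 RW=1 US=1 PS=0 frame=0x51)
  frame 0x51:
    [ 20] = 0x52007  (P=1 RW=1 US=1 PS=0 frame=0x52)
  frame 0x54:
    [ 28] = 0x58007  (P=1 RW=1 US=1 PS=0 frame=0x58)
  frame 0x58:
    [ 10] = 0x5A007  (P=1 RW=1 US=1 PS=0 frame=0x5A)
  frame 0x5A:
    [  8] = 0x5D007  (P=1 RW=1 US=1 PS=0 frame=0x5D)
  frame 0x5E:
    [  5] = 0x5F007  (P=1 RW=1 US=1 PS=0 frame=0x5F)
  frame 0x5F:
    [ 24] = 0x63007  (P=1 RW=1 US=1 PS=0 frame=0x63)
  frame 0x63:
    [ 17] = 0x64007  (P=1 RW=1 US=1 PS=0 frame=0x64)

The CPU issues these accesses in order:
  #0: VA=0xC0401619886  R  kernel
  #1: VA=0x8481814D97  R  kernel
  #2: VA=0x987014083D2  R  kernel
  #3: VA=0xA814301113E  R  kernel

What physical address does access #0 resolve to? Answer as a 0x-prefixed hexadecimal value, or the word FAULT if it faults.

Trace:
#0 VA=0xC0401619886 (r,kernel):
  [0] read 0x3E idx=24: raw=0x41007 flags P=1 W=1 U=1 S=0
  [1] read 0x41 idx=16: raw=0x45007 flags P=1 W=1 U=1 S=0
  [2] read 0x45 idx=11: raw=0x47007 flags P=1 W=1 U=1 S=0
  [3] read 0x47 idx=25: raw=0x48007 flags P=1 W=1 U=1 S=0
  ✓ 0x48886  — 4 lookups
#1 VA=0x8481814D97 (r,kernel):
  [0] read 0x3E idx=1: raw=0x49007 flags P=1 W=1 U=1 S=0
  [1] read 0x49 idx=18: raw=0x4D007 flags P=1 W=1 U=1 S=0
  [2] read 0x4D idx=12: raw=0x51007 flags P=1 W=1 U=1 S=0
  [3] read 0x51 idx=20: raw=0x52007 flags P=1 W=1 U=1 S=0
  ✓ 0x52D97  — 4 lookups
#2 VA=0x987014083D2 (r,kernel):
  [0] read 0x3E idx=19: raw=0x54007 flags P=1 W=1 U=1 S=0
  [1] read 0x54 idx=28: raw=0x58007 flags P=1 W=1 U=1 S=0
  [2] read 0x58 idx=10: raw=0x5A007 flags P=1 W=1 U=1 S=0
  [3] read 0x5A idx=8: raw=0x5D007 flags P=1 W=1 U=1 S=0
  ✓ 0x5D3D2  — 4 lookups
#3 VA=0xA814301113E (r,kernel):
  [0] read 0x3E idx=21: raw=0x5E007 flags P=1 W=1 U=1 S=0
  [1] read 0x5E idx=5: raw=0x5F007 flags P=1 W=1 U=1 S=0
  [2] read 0x5F idx=24: raw=0x63007 flags P=1 W=1 U=1 S=0
  [3] read 0x63 idx=17: raw=0x64007 flags P=1 W=1 U=1 S=0
  ✓ 0x6413E  — 4 lookups

Access #0 PA: 0x48886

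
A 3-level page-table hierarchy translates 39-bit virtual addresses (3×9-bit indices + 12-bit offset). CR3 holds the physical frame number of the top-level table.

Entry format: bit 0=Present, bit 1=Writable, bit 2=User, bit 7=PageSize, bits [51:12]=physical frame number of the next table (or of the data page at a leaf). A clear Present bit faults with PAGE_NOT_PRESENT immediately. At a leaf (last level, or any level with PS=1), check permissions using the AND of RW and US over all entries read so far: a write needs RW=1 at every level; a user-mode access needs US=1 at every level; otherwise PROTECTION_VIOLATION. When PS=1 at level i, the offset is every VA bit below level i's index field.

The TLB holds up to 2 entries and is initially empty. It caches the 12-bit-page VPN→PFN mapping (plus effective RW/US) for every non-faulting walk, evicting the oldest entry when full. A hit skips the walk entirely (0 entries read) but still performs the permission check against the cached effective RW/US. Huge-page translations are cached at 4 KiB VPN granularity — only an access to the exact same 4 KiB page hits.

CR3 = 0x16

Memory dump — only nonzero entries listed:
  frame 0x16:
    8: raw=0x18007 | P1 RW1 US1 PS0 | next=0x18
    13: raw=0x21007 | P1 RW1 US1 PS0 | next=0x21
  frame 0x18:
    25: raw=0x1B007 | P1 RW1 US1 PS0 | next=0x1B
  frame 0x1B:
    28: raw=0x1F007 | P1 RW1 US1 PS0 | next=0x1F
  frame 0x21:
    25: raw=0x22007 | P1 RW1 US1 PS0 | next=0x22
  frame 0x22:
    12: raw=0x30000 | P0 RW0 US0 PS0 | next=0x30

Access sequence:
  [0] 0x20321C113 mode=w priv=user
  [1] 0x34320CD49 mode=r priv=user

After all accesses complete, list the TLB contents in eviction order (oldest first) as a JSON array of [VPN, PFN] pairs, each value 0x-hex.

Per-access translation:
#0 VA=0x20321C113 (w,user):
  L0 @0x16[8] → 0x18007  P=1,RW=1,US=1,PS=0
  L1 @0x18[25] → 0x1B007  P=1,RW=1,US=1,PS=0
  L2 @0x1B[28] → 0x1F007  P=1,RW=1,US=1,PS=0
  ⇒ phys 0x1F113  [3 reads]
#1 VA=0x34320CD49 (r,user):
  L0 @0x16[13] → 0x21007  P=1,RW=1,US=1,PS=0
  L1 @0x21[25] → 0x22007  P=1,RW=1,US=1,PS=0
  L2 @0x22[12] → 0x30000  P=0,RW=0,US=0,PS=0
  ✗ PAGE_NOT_PRESENT  [3 reads]

TLB: [["0x20321C", "0x1F"]]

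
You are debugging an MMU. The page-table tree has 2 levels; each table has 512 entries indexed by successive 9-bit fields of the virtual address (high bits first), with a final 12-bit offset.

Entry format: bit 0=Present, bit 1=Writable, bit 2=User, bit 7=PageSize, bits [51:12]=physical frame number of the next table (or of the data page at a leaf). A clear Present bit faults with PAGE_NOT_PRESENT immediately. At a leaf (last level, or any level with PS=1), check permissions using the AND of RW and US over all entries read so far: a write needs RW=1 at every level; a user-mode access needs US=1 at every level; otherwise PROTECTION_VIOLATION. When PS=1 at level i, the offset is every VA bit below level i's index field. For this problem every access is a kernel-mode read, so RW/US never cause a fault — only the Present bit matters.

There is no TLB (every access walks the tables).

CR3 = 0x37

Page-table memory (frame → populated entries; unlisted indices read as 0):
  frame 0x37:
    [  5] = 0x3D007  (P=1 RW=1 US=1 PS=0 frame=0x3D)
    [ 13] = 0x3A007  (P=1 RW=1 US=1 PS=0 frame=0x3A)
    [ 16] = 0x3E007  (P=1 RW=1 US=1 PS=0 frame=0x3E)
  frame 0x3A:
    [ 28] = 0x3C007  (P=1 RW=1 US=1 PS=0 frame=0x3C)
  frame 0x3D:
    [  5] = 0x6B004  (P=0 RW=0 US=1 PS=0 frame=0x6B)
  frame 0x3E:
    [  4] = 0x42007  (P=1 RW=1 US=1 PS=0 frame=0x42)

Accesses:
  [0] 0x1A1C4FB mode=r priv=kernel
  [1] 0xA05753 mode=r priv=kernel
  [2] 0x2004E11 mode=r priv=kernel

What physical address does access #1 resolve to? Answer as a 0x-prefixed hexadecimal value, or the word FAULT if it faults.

Walk each access:
#0 VA=0x1A1C4FB (r,kernel):
  lvl0: tbl 0x37, slot 13 ⇒ 0x3A007 (P1/RW1/US1/PS0)
  lvl1: tbl 0x3A, slot 28 ⇒ 0x3C007 (P1/RW1/US1/PS0)
  → PA=0x3C4FB  (2 entries read)
#1 VA=0xA05753 (r,kernel):
  lvl0: tbl 0x37, slot 5 ⇒ 0x3D007 (P1/RW1/US1/PS0)
  lvl1: tbl 0x3D, slot 5 ⇒ 0x6B004 (P0/RW0/US1/PS0)
  ✗ PAGE_NOT_PRESENT  [2 reads]
#2 VA=0x2004E11 (r,kernel):
  lvl0: tbl 0x37, slot 16 ⇒ 0x3E007 (P1/RW1/US1/PS0)
  lvl1: tbl 0x3E, slot 4 ⇒ 0x42007 (P1/RW1/US1/PS0)
  → PA=0x42E11  (2 entries read)

Access #1 PA: FAULT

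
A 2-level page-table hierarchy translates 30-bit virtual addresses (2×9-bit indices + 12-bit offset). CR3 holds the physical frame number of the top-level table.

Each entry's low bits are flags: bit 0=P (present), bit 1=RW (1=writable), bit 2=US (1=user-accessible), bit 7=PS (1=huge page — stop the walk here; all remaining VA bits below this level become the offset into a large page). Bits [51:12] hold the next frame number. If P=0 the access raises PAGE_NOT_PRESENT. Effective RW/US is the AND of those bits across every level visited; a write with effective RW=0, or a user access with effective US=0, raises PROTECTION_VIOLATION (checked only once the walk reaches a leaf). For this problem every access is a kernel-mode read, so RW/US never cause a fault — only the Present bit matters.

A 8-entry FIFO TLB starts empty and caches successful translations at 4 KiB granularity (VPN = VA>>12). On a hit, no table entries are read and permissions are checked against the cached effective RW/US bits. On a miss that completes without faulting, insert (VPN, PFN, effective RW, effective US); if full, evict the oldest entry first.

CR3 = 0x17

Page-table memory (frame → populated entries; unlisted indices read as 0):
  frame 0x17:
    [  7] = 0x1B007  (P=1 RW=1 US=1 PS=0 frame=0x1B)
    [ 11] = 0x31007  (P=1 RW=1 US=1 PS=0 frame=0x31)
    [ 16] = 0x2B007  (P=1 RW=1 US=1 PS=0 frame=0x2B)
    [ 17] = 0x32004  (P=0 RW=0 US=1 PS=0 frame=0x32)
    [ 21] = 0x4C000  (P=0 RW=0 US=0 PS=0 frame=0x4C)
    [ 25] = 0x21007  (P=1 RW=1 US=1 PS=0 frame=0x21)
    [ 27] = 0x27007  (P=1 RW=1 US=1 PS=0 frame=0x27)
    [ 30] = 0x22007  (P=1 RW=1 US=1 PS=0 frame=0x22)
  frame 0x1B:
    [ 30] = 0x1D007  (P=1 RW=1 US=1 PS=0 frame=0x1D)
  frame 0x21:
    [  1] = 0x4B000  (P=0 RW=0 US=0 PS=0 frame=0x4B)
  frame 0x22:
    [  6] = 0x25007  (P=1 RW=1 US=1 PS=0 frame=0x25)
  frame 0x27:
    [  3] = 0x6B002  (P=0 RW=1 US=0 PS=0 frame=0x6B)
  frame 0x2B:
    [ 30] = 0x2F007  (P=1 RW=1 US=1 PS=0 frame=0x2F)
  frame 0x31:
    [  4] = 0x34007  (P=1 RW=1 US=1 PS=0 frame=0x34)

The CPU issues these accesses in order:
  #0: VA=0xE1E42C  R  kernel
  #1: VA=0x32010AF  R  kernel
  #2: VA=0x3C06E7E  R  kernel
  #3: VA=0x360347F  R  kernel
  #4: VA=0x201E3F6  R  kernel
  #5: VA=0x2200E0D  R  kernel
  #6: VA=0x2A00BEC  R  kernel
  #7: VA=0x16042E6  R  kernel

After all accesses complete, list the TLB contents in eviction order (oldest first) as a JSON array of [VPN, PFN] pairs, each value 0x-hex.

Trace:
#0 VA=0xE1E42C (r,kernel):
  L0 @0x17[7] → 0x1B007  P=1,RW=1,US=1,PS=0
  L1 @0x1B[30] → 0x1D007  P=1,RW=1,US=1,PS=0
  ✓ 0x1D42C  — 2 lookups
#1 VA=0x32010AF (r,kernel):
  L0 @0x17[25] → 0x21007  P=1,RW=1,US=1,PS=0
  L1 @0x21[1] → 0x4B000  P=0,RW=0,US=0,PS=0
  ⇒ fault: PAGE_NOT_PRESENT  — 2 lookups
#2 VA=0x3C06E7E (r,kernel):
  L0 @0x17[30] → 0x22007  P=1,RW=1,US=1,PS=0
  L1 @0x22[6] → 0x25007  P=1,RW=1,US=1,PS=0
  ✓ 0x25E7E  — 2 lookups
#3 VA=0x360347F (r,kernel):
  L0 @0x17[27] → 0x27007  P=1,RW=1,US=1,PS=0
  L1 @0x27[3] → 0x6B002  P=0,RW=1,US=0,PS=0
  ⇒ fault: PAGE_NOT_PRESENT  — 2 lookups
#4 VA=0x201E3F6 (r,kernel):
  L0 @0x17[16] → 0x2B007  P=1,RW=1,US=1,PS=0
  L1 @0x2B[30] → 0x2F007  P=1,RW=1,US=1,PS=0
  ✓ 0x2F3F6  — 2 lookups
#5 VA=0x2200E0D (r,kernel):
  L0 @0x17[17] → 0x32004  P=0,RW=0,US=1,PS=0
  ⇒ fault: PAGE_NOT_PRESENT  — 1 lookups
#6 VA=0x2A00BEC (r,kernel):
  L0 @0x17[21] → 0x4C000  P=0,RW=0,US=0,PS=0
  ⇒ fault: PAGE_NOT_PRESENT  — 1 lookups
#7 VA=0x16042E6 (r,kernel):
  L0 @0x17[11] → 0x31007  P=1,RW=1,US=1,PS=0
  L1 @0x31[4] → 0x34007  P=1,RW=1,US=1,PS=0
  ✓ 0x342E6  — 2 lookups

TLB: [["0xE1E", "0x1D"], ["0x3C06", "0x25"], ["0x201E", "0x2F"], ["0x1604", "0x34"]]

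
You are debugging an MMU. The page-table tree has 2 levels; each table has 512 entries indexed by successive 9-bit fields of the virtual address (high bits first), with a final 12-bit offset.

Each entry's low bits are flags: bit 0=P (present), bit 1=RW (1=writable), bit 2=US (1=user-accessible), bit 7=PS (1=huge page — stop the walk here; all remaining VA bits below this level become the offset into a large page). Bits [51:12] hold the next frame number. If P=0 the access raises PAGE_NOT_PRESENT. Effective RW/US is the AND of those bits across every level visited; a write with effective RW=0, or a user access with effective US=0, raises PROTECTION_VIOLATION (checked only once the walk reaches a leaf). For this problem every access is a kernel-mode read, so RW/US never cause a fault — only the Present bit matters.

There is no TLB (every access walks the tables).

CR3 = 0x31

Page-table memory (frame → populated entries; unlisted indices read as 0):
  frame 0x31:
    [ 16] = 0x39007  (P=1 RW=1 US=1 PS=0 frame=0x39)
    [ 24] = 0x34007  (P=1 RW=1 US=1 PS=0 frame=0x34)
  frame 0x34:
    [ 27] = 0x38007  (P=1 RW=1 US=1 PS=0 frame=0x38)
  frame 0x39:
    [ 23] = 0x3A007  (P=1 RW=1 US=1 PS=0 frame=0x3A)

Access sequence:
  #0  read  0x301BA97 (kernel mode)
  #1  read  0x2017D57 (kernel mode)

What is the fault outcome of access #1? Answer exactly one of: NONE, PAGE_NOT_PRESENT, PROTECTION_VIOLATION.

Walk each access:
#0 VA=0x301BA97 (r,kernel):
  [0] read 0x31 idx=24: raw=0x34007 flags P=1 W=1 U=1 S=0
  [1] read 0x34 idx=27: raw=0x38007 flags P=1 W=1 U=1 S=0
  → PA=0x38A97  (2 entries read)
#1 VA=0x2017D57 (r,kernel):
  [0] read 0x31 idx=16: raw=0x39007 flags P=1 W=1 U=1 S=0
  [1] read 0x39 idx=23: raw=0x3A007 flags P=1 W=1 U=1 S=0
  → PA=0x3AD57  (2 entries read)

Access #1 fault: NONE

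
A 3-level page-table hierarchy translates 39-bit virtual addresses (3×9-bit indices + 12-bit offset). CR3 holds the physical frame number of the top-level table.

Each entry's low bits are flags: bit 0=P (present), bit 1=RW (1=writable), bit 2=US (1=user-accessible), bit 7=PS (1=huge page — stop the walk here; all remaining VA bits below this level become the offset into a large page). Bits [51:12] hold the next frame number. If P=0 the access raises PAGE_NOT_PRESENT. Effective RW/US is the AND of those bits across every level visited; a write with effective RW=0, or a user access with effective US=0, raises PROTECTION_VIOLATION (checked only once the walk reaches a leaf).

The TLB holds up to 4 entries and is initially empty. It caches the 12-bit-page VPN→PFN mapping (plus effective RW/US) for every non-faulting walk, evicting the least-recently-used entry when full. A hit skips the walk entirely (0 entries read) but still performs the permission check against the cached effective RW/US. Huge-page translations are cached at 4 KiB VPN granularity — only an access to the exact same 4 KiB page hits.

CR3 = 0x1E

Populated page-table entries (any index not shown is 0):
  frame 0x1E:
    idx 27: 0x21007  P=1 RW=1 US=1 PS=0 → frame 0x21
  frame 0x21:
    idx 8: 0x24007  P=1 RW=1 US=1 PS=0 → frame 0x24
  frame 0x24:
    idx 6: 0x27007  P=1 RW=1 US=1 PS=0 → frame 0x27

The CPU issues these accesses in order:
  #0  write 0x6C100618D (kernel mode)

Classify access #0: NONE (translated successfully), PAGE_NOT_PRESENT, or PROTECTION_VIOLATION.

Per-access translation:
#0 VA=0x6C100618D (w,kernel):
  L0: frame=0x1E idx=27 entry=0x21007 [P=1 RW=1 US=1 PS=0]
  L1: frame=0x21 idx=8 entry=0x24007 [P=1 RW=1 US=1 PS=0]
  L2: frame=0x24 idx=6 entry=0x27007 [P=1 RW=1 US=1 PS=0]
  ✓ 0x2718D  — 3 lookups

Access #0 fault: NONE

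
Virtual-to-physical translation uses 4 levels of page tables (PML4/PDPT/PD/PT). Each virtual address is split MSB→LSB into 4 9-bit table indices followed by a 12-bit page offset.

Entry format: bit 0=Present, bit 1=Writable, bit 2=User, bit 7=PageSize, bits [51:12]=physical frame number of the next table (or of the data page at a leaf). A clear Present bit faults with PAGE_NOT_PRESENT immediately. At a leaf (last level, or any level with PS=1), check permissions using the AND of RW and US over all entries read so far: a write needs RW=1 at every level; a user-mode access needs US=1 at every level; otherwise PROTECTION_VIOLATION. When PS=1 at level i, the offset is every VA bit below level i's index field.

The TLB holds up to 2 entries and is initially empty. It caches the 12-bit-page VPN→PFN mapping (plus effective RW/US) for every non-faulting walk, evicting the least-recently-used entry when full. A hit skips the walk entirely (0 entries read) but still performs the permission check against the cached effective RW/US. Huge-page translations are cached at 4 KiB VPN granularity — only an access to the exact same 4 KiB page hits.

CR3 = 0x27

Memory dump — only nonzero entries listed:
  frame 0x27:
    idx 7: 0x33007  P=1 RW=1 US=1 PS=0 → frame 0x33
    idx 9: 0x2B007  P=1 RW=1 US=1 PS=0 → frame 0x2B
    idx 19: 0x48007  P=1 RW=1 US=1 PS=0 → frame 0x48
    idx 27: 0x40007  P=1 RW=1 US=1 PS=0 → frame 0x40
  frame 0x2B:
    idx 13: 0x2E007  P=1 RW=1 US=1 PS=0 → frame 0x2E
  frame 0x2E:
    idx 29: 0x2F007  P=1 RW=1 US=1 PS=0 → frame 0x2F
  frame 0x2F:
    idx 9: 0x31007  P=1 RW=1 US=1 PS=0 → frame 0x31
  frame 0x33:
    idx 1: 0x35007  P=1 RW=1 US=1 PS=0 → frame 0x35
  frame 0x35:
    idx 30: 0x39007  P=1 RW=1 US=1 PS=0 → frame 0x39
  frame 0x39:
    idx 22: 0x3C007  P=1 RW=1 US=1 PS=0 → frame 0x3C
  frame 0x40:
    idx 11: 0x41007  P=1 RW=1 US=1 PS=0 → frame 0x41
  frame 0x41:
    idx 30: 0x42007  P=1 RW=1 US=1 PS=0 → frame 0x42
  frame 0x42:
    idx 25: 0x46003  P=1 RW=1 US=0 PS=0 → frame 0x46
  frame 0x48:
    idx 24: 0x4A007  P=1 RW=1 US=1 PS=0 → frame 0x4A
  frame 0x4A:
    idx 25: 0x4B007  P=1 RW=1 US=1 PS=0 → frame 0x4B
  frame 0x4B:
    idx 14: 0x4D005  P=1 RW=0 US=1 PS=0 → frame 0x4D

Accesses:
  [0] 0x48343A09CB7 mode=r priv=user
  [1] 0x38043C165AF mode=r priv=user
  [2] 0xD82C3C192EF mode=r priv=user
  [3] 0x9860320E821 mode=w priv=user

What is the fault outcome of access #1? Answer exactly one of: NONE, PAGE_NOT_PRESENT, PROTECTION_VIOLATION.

Trace:
#0 VA=0x48343A09CB7 (r,user):
  L0: frame=0x27 idx=9 entry=0x2B007 [P=1 RW=1 US=1 PS=0]
  L1: frame=0x2B idx=13 entry=0x2E007 [P=1 RW=1 US=1 PS=0]
  L2: frame=0x2E idx=29 entry=0x2F007 [P=1 RW=1 US=1 PS=0]
  L3: frame=0x2F idx=9 entry=0x31007 [P=1 RW=1 US=1 PS=0]
  ⇒ phys 0x31CB7  [4 reads]
#1 VA=0x38043C165AF (r,user):
  L0: frame=0x27 idx=7 entry=0x33007 [P=1 RW=1 US=1 PS=0]
  L1: frame=0x33 idx=1 entry=0x35007 [P=1 RW=1 US=1 PS=0]
  L2: frame=0x35 idx=30 entry=0x39007 [P=1 RW=1 US=1 PS=0]
  L3: frame=0x39 idx=22 entry=0x3C007 [P=1 RW=1 US=1 PS=0]
  ⇒ phys 0x3C5AF  [4 reads]
#2 VA=0xD82C3C192EF (r,user):
  L0: frame=0x27 idx=27 entry=0x40007 [P=1 RW=1 US=1 PS=0]
  L1: frame=0x40 idx=11 entry=0x41007 [P=1 RW=1 US=1 PS=0]
  L2: frame=0x41 idx=30 entry=0x42007 [P=1 RW=1 US=1 PS=0]
  L3: frame=0x42 idx=25 entry=0x46003 [P=1 RW=1 US=0 PS=0]
  ✗ PROTECTION_VIOLATION  [4 reads]
#3 VA=0x9860320E821 (w,user):
  L0: frame=0x27 idx=19 entry=0x48007 [P=1 RW=1 US=1 PS=0]
  L1: frame=0x48 idx=24 entry=0x4A007 [P=1 RW=1 US=1 PS=0]
  L2: frame=0x4A idx=25 entry=0x4B007 [P=1 RW=1 US=1 PS=0]
  L3: frame=0x4B idx=14 entry=0x4D005 [P=1 RW=0 US=1 PS=0]
  ✗ PROTECTION_VIOLATION  [4 reads]

Access #1 fault: NONE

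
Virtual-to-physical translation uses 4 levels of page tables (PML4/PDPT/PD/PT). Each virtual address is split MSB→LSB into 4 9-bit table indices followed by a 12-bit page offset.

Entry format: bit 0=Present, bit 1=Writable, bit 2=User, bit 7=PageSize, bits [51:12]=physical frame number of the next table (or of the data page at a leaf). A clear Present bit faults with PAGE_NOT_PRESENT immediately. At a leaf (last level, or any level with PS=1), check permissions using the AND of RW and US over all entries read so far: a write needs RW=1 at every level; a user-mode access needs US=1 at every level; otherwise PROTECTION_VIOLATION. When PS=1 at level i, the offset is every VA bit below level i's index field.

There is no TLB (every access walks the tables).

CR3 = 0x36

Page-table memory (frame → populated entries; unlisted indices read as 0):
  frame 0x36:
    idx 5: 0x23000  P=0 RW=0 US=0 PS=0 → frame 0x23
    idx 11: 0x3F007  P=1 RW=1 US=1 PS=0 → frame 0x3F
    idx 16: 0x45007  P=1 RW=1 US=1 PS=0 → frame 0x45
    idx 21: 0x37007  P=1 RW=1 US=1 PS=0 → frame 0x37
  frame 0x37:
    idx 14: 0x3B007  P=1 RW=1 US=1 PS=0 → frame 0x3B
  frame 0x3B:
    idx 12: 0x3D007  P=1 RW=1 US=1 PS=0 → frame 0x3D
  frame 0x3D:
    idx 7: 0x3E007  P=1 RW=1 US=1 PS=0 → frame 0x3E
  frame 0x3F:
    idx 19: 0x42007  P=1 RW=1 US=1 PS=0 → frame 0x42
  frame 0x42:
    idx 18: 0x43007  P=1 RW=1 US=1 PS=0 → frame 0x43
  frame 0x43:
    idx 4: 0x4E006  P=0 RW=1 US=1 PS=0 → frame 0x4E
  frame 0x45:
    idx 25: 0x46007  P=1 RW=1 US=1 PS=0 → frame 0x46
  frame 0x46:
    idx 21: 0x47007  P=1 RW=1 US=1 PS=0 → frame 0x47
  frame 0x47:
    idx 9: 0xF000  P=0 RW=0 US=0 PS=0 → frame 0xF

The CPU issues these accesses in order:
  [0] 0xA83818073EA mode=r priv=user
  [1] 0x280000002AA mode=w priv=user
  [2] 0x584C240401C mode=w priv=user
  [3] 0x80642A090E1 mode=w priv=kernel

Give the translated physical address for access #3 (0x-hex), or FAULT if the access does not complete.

Walk each access:
#0 VA=0xA83818073EA (r,user):
  lvl0: tbl 0x36, slot 21 ⇒ 0x37007 (P1/RW1/US1/PS0)
  lvl1: tbl 0x37, slot 14 ⇒ 0x3B007 (P1/RW1/US1/PS0)
  lvl2: tbl 0x3B, slot 12 ⇒ 0x3D007 (P1/RW1/US1/PS0)
  lvl3: tbl 0x3D, slot 7 ⇒ 0x3E007 (P1/RW1/US1/PS0)
  ✓ 0x3E3EA  — 4 lookups
#1 VA=0x280000002AA (w,user):
  lvl0: tbl 0x36, slot 5 ⇒ 0x23000 (P0/RW0/US0/PS0)
  ✗ PAGE_NOT_PRESENT  [1 reads]
#2 VA=0x584C240401C (w,user):
  lvl0: tbl 0x36, slot 11 ⇒ 0x3F007 (P1/RW1/US1/PS0)
  lvl1: tbl 0x3F, slot 19 ⇒ 0x42007 (P1/RW1/US1/PS0)
  lvl2: tbl 0x42, slot 18 ⇒ 0x43007 (P1/RW1/US1/PS0)
  lvl3: tbl 0x43, slot 4 ⇒ 0x4E006 (P0/RW1/US1/PS0)
  ✗ PAGE_NOT_PRESENT  [4 reads]
#3 VA=0x80642A090E1 (w,kernel):
  lvl0: tbl 0x36, slot 16 ⇒ 0x45007 (P1/RW1/US1/PS0)
  lvl1: tbl 0x45, slot 25 ⇒ 0x46007 (P1/RW1/US1/PS0)
  lvl2: tbl 0x46, slot 21 ⇒ 0x47007 (P1/RW1/US1/PS0)
  lvl3: tbl 0x47, slot 9 ⇒ 0xF000 (P0/RW0/US0/PS0)
  ✗ PAGE_NOT_PRESENT  [4 reads]

Access #3 PA: FAULT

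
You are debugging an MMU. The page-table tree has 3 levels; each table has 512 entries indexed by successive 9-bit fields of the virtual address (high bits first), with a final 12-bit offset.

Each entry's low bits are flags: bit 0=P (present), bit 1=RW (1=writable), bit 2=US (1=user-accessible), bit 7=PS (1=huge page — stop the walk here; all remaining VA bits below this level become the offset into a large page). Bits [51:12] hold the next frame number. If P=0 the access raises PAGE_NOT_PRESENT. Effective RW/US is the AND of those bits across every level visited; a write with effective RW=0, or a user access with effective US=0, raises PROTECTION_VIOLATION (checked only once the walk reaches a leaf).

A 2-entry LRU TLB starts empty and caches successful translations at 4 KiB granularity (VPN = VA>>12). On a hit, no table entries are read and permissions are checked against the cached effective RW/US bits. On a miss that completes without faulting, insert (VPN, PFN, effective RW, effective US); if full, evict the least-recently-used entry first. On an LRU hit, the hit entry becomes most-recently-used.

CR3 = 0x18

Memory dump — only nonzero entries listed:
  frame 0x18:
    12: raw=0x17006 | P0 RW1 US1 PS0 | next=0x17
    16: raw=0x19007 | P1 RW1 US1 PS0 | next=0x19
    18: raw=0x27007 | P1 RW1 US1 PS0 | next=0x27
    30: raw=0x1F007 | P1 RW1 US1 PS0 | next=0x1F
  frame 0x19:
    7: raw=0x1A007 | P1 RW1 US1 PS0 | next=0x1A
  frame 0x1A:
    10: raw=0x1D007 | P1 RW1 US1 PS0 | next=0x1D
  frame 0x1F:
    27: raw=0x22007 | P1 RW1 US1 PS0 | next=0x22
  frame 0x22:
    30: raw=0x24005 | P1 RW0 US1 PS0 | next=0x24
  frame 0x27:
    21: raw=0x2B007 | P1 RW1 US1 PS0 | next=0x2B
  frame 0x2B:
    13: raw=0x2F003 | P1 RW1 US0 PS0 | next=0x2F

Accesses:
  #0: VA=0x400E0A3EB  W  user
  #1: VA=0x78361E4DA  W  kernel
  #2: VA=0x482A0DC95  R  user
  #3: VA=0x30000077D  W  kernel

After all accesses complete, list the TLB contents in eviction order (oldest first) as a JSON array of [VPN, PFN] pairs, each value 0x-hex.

Per-access translation:
#0 VA=0x400E0A3EB (w,user):
  lvl0: tbl 0x18, slot 16 ⇒ 0x19007 (P1/RW1/US1/PS0)
  lvl1: tbl 0x19, slot 7 ⇒ 0x1A007 (P1/RW1/US1/PS0)
  lvl2: tbl 0x1A, slot 10 ⇒ 0x1D007 (P1/RW1/US1/PS0)
  ✓ 0x1D3EB  — 3 lookups
#1 VA=0x78361E4DA (w,kernel):
  lvl0: tbl 0x18, slot 30 ⇒ 0x1F007 (P1/RW1/US1/PS0)
  lvl1: tbl 0x1F, slot 27 ⇒ 0x22007 (P1/RW1/US1/PS0)
  lvl2: tbl 0x22, slot 30 ⇒ 0x24005 (P1/RW0/US1/PS0)
  ⇒ fault: PROTECTION_VIOLATION  — 3 lookups
#2 VA=0x482A0DC95 (r,user):
  lvl0: tbl 0x18, slot 18 ⇒ 0x27007 (P1/RW1/US1/PS0)
  lvl1: tbl 0x27, slot 21 ⇒ 0x2B007 (P1/RW1/US1/PS0)
  lvl2: tbl 0x2B, slot 13 ⇒ 0x2F003 (P1/RW1/US0/PS0)
  ⇒ fault: PROTECTION_VIOLATION  — 3 lookups
#3 VA=0x30000077D (w,kernel):
  lvl0: tbl 0x18, slot 12 ⇒ 0x17006 (P0/RW1/US1/PS0)
  ⇒ fault: PAGE_NOT_PRESENT  — 1 lookups

TLB: [["0x400E0A", "0x1D"]]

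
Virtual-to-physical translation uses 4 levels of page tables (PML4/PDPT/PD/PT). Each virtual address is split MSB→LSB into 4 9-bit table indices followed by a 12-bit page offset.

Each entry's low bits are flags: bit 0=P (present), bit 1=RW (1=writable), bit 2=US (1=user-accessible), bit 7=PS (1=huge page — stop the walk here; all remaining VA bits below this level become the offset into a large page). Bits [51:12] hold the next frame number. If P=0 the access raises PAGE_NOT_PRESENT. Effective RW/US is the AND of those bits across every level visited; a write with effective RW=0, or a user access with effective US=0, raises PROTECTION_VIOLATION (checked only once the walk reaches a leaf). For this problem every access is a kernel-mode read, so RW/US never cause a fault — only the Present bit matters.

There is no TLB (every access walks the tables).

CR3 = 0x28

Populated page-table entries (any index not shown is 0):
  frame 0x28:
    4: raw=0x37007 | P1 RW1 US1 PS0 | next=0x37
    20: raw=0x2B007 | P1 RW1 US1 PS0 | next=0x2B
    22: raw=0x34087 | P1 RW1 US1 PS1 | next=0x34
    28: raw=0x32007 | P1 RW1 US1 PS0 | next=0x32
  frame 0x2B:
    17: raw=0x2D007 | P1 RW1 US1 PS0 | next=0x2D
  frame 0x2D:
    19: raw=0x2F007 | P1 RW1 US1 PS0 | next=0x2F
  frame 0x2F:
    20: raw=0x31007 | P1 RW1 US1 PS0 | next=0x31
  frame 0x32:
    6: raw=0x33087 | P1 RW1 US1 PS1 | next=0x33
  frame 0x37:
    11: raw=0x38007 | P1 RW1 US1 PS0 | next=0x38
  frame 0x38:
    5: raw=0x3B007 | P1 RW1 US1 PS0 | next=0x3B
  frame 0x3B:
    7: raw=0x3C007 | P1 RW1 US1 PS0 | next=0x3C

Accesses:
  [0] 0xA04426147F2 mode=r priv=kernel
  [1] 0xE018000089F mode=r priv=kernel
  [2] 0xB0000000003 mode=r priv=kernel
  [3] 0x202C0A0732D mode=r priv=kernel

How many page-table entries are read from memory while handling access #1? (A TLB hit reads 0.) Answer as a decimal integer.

Walk each access:
#0 VA=0xA04426147F2 (r,kernel):
  L0: frame=0x28 idx=20 entry=0x2B007 [P=1 RW=1 US=1 PS=0]
  L1: frame=0x2B idx=17 entry=0x2D007 [P=1 RW=1 US=1 PS=0]
  L2: frame=0x2D idx=19 entry=0x2F007 [P=1 RW=1 US=1 PS=0]
  L3: frame=0x2F idx=20 entry=0x31007 [P=1 RW=1 US=1 PS=0]
  ✓ 0x317F2  — 4 lookups
#1 VA=0xE018000089F (r,kernel):
  L0: frame=0x28 idx=28 entry=0x32007 [P=1 RW=1 US=1 PS=0]
  L1: frame=0x32 idx=6 entry=0x33087 [P=1 RW=1 US=1 PS=1]
  ✓ 0x3389F (huge @L1)  — 2 lookups
#2 VA=0xB0000000003 (r,kernel):
  L0: frame=0x28 idx=22 entry=0x34087 [P=1 RW=1 US=1 PS=1]
  ✓ 0x34003 (huge @L0)  — 1 lookups
#3 VA=0x202C0A0732D (r,kernel):
  L0: frame=0x28 idx=4 entry=0x37007 [P=1 RW=1 US=1 PS=0]
  L1: frame=0x37 idx=11 entry=0x38007 [P=1 RW=1 US=1 PS=0]
  L2: frame=0x38 idx=5 entry=0x3B007 [P=1 RW=1 US=1 PS=0]
  L3: frame=0x3B idx=7 entry=0x3C007 [P=1 RW=1 US=1 PS=0]
  ✓ 0x3C32D  — 4 lookups

Entries read for #1: 2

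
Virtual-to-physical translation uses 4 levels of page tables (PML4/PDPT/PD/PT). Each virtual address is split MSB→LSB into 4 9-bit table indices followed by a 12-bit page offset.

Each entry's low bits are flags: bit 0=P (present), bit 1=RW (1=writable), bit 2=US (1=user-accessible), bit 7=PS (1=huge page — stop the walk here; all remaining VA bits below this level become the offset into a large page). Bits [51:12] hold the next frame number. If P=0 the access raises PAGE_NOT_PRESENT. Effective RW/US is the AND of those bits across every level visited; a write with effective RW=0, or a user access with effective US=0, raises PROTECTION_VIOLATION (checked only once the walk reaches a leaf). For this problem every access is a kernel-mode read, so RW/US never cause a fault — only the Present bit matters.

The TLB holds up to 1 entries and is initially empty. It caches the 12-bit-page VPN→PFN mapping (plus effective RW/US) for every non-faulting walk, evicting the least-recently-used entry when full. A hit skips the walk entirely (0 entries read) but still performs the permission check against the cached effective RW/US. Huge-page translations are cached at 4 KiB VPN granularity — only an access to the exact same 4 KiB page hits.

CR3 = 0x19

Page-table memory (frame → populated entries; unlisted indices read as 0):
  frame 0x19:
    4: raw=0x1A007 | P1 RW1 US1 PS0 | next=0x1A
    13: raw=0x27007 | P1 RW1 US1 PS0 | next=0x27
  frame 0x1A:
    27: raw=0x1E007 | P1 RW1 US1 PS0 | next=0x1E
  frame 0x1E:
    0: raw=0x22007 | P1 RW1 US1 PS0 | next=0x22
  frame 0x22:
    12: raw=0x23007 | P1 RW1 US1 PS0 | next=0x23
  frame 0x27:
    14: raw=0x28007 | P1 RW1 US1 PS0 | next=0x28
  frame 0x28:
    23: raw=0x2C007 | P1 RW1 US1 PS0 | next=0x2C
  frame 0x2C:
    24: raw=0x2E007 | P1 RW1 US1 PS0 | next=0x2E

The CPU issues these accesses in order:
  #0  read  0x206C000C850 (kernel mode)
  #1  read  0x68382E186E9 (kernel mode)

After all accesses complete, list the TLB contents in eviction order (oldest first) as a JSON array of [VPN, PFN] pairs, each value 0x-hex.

Per-access translation:
#0 VA=0x206C000C850 (r,kernel):
  lvl0: tbl 0x19, slot 4 ⇒ 0x1A007 (P1/RW1/US1/PS0)
  lvl1: tbl 0x1A, slot 27 ⇒ 0x1E007 (P1/RW1/US1/PS0)
  lvl2: tbl 0x1E, slot 0 ⇒ 0x22007 (P1/RW1/US1/PS0)
  lvl3: tbl 0x22, slot 12 ⇒ 0x23007 (P1/RW1/US1/PS0)
  ✓ 0x23850  — 4 lookups
#1 VA=0x68382E186E9 (r,kernel):
  lvl0: tbl 0x19, slot 13 ⇒ 0x27007 (P1/RW1/US1/PS0)
  lvl1: tbl 0x27, slot 14 ⇒ 0x28007 (P1/RW1/US1/PS0)
  lvl2: tbl 0x28, slot 23 ⇒ 0x2C007 (P1/RW1/US1/PS0)
  lvl3: tbl 0x2C, slot 24 ⇒ 0x2E007 (P1/RW1/US1/PS0)
  ✓ 0x2E6E9  — 4 lookups

TLB: [["0x68382E18", "0x2E"]]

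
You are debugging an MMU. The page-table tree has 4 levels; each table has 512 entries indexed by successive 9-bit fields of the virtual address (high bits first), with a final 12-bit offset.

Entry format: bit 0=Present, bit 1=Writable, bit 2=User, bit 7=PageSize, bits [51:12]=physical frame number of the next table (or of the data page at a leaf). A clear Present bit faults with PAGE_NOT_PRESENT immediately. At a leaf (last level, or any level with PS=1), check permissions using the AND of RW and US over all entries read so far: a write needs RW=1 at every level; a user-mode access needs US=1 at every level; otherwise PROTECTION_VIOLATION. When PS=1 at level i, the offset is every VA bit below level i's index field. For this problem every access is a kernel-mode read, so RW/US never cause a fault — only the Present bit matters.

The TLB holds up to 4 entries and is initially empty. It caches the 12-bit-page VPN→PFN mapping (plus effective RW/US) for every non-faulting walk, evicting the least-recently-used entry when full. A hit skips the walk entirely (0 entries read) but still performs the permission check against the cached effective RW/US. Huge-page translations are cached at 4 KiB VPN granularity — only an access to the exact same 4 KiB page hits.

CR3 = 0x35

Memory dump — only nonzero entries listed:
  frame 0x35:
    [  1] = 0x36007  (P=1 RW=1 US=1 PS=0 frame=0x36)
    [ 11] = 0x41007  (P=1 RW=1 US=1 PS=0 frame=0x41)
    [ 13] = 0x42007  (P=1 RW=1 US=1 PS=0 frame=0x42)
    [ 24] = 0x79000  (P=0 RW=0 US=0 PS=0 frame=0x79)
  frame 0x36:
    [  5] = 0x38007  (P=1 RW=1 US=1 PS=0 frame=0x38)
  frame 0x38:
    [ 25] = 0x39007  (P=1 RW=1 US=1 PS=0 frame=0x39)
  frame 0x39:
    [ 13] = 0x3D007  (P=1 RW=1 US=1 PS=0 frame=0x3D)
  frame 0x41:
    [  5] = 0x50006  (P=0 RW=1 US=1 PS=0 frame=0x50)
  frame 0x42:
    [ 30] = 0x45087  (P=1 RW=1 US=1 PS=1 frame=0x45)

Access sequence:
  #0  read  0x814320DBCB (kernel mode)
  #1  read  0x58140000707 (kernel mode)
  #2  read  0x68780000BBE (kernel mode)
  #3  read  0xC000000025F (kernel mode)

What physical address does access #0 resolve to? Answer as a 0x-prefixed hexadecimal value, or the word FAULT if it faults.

Trace:
#0 VA=0x814320DBCB (r,kernel):
  L0 @0x35[1] → 0x36007  P=1,RW=1,US=1,PS=0
  L1 @0x36[5] → 0x38007  P=1,RW=1,US=1,PS=0
  L2 @0x38[25] → 0x39007  P=1,RW=1,US=1,PS=0
  L3 @0x39[13] → 0x3D007  P=1,RW=1,US=1,PS=0
  ⇒ phys 0x3DBCB  [4 reads]
#1 VA=0x58140000707 (r,kernel):
  L0 @0x35[11] → 0x41007  P=1,RW=1,US=1,PS=0
  L1 @0x41[5] → 0x50006  P=0,RW=1,US=1,PS=0
  ✗ PAGE_NOT_PRESENT  [2 reads]
#2 VA=0x68780000BBE (r,kernel):
  L0 @0x35[13] → 0x42007  P=1,RW=1,US=1,PS=0
  L1 @0x42[30] → 0x45087  P=1,RW=1,US=1,PS=1
  ⇒ phys 0x45BBE (huge @L1)  [2 reads]
#3 VA=0xC000000025F (r,kernel):
  L0 @0x35[24] → 0x79000  P=0,RW=0,US=0,PS=0
  ✗ PAGE_NOT_PRESENT  [1 reads]

Access #0 PA: 0x3DBCB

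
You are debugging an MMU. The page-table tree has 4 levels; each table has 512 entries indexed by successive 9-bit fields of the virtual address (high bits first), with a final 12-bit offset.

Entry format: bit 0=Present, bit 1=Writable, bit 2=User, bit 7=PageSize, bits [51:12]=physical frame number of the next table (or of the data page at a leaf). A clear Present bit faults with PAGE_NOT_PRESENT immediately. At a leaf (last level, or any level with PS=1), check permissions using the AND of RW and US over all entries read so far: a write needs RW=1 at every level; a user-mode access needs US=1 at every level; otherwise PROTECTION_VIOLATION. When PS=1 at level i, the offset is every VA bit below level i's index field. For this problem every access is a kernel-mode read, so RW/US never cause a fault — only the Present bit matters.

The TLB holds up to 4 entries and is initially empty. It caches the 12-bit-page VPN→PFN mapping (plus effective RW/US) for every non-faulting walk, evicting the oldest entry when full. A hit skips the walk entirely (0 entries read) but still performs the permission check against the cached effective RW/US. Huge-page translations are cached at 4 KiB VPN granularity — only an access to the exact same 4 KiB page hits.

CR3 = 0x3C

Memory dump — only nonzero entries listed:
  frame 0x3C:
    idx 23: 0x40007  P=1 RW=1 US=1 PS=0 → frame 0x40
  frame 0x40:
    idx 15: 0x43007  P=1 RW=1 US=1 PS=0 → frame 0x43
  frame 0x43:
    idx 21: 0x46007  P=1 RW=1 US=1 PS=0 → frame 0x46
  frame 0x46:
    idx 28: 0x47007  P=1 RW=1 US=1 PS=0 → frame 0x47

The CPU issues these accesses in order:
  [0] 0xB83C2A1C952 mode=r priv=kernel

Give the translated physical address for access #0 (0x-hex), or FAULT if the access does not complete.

Trace:
#0 VA=0xB83C2A1C952 (r,kernel):
  L0: frame=0x3C idx=23 entry=0x40007 [P=1 RW=1 US=1 PS=0]
  L1: frame=0x40 idx=15 entry=0x43007 [P=1 RW=1 US=1 PS=0]
  L2: frame=0x43 idx=21 entry=0x46007 [P=1 RW=1 US=1 PS=0]
  L3: frame=0x46 idx=28 entry=0x47007 [P=1 RW=1 US=1 PS=0]
  → PA=0x47952  (4 entries read)

Access #0 PA: 0x47952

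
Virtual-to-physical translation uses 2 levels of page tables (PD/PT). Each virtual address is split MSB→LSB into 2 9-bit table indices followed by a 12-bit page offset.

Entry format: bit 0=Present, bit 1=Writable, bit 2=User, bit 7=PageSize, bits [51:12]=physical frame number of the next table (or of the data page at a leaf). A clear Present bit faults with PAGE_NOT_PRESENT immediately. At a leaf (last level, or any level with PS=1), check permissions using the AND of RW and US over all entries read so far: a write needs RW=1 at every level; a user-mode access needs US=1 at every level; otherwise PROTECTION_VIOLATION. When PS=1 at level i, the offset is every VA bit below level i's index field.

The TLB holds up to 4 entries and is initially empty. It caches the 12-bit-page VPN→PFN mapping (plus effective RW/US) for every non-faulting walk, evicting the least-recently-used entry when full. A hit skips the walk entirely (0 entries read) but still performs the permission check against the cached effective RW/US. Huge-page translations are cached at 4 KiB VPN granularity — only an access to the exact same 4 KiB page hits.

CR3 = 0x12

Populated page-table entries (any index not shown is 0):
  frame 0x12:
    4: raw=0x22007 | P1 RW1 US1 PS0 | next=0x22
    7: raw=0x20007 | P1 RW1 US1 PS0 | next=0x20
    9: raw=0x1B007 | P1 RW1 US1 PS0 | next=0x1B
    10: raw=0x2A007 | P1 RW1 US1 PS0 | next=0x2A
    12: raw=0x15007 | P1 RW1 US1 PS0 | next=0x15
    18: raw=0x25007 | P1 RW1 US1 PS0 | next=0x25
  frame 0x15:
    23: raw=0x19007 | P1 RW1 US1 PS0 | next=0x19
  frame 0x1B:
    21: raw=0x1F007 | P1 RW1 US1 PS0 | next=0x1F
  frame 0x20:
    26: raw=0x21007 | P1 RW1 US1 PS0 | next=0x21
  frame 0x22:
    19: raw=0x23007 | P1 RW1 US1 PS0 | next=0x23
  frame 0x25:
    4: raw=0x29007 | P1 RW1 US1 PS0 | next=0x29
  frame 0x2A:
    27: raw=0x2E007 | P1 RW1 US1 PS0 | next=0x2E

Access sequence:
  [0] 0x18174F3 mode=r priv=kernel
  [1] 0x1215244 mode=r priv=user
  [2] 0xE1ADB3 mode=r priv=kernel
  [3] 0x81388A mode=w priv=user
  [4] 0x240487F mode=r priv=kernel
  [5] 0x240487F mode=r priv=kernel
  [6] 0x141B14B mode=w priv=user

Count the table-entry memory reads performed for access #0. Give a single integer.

Trace:
#0 VA=0x18174F3 (r,kernel):
  lvl0: tbl 0x12, slot 12 ⇒ 0x15007 (P1/RW1/US1/PS0)
  lvl1: tbl 0x15, slot 23 ⇒ 0x19007 (P1/RW1/US1/PS0)
  ⇒ phys 0x194F3  [2 reads]
#1 VA=0x1215244 (r,user):
  lvl0: tbl 0x12, slot 9 ⇒ 0x1B007 (P1/RW1/US1/PS0)
  lvl1: tbl 0x1B, slot 21 ⇒ 0x1F007 (P1/RW1/US1/PS0)
  ⇒ phys 0x1F244  [2 reads]
#2 VA=0xE1ADB3 (r,kernel):
  lvl0: tbl 0x12, slot 7 ⇒ 0x20007 (P1/RW1/US1/PS0)
  lvl1: tbl 0x20, slot 26 ⇒ 0x21007 (P1/RW1/US1/PS0)
  ⇒ phys 0x21DB3  [2 reads]
#3 VA=0x81388A (w,user):
  lvl0: tbl 0x12, slot 4 ⇒ 0x22007 (P1/RW1/US1/PS0)
  lvl1: tbl 0x22, slot 19 ⇒ 0x23007 (P1/RW1/US1/PS0)
  ⇒ phys 0x2388A  [2 reads]
#4 VA=0x240487F (r,kernel):
  lvl0: tbl 0x12, slot 18 ⇒ 0x25007 (P1/RW1/US1/PS0)
  lvl1: tbl 0x25, slot 4 ⇒ 0x29007 (P1/RW1/US1/PS0)
  ⇒ phys 0x2987F  [2 reads]
#5 VA=0x240487F (r,kernel):
  TLB hit vpn=0x2404 → PA=0x2987F
#6 VA=0x141B14B (w,user):
  lvl0: tbl 0x12, slot 10 ⇒ 0x2A007 (P1/RW1/US1/PS0)
  lvl1: tbl 0x2A, slot 27 ⇒ 0x2E007 (P1/RW1/US1/PS0)
  ⇒ phys 0x2E14B  [2 reads]

Entries read for #0: 2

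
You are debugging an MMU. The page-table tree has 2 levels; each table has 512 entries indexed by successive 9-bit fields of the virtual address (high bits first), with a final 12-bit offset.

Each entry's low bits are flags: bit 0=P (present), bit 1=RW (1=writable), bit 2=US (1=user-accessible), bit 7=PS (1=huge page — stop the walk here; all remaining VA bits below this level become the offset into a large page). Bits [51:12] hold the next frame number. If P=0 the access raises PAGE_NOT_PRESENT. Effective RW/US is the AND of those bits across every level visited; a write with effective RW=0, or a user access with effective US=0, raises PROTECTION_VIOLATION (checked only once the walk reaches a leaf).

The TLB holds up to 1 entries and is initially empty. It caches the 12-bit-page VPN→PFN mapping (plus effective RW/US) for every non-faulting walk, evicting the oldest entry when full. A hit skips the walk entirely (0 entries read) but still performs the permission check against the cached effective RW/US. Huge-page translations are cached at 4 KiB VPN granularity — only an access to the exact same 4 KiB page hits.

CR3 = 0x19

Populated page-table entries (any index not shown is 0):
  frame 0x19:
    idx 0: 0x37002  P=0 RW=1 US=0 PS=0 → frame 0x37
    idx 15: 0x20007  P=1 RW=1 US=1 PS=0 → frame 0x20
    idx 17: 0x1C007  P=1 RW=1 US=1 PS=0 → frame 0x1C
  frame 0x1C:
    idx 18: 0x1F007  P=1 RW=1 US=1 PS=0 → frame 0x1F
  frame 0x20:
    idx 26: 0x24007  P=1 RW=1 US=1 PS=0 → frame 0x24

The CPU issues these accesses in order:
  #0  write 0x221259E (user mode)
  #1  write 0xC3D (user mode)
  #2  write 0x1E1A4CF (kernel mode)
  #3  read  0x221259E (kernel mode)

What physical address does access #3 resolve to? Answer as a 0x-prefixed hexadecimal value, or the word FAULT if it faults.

Per-access translation:
#0 VA=0x221259E (w,user):
  [0] read 0x19 idx=17: raw=0x1C007 flags P=1 W=1 U=1 S=0
  [1] read 0x1C idx=18: raw=0x1F007 flags P=1 W=1 U=1 S=0
  ✓ 0x1F59E  — 2 lookups
#1 VA=0xC3D (w,user):
  [0] read 0x19 idx=0: raw=0x37002 flags P=0 W=1 U=0 S=0
  ⇒ fault: PAGE_NOT_PRESENT  — 1 lookups
#2 VA=0x1E1A4CF (w,kernel):
  [0] read 0x19 idx=15: raw=0x20007 flags P=1 W=1 U=1 S=0
  [1] read 0x20 idx=26: raw=0x24007 flags P=1 W=1 U=1 S=0
  ✓ 0x244CF  — 2 lookups
#3 VA=0x221259E (r,kernel):
  [0] read 0x19 idx=17: raw=0x1C007 flags P=1 W=1 U=1 S=0
  [1] read 0x1C idx=18: raw=0x1F007 flags P=1 W=1 U=1 S=0
  ✓ 0x1F59E  — 2 lookups

Access #3 PA: 0x1F59E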